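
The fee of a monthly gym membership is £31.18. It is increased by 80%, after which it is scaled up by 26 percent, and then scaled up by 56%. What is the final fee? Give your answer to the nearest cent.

After the 80% increase: £31.18 × 1.8 = £56.124.
26% increase: £56.124 × 1.26 = £70.71624.
56% increase: £70.71624 × 1.56 = £110.3173344 ≈ £110.32.

£110.32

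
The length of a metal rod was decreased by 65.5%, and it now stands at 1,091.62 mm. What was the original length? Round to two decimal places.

The overall multiplier applied was 0.345.
So the original length was 1,091.62 ÷ 0.345 ≈ 3,164.12 mm.

3,164.12 mm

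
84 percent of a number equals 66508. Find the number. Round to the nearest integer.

79176

66508 ÷ 0.84 ≈ 79176.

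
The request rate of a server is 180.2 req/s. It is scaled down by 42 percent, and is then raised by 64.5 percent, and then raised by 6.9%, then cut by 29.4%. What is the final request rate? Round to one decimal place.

Each change multiplies by a factor: 0.58 × 1.645 × 1.069 × 0.706 = 0.7200726274.
180.2 × 0.7200726274 = 129.75708745748 ≈ 129.8.

129.8 req/s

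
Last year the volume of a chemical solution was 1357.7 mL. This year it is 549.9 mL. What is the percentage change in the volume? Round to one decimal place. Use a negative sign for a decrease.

-59.5%

Change: 549.9 − 1357.7 = -807.8.
Relative to the original: -807.8 ÷ 1357.7 ≈ -59.5%.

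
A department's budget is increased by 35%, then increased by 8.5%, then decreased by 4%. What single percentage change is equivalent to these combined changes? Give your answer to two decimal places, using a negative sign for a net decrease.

A 35% increase multiplies by 1.35.
Then an 8.5% increase: 1.35 × 1.085 = 1.46475.
Then a 4% decrease: 1.46475 × 0.96 = 1.40616.
Overall factor 1.40616, i.e. 40.62%.

40.62%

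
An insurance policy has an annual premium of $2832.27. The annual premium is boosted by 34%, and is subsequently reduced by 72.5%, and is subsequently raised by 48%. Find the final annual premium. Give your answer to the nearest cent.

Each change multiplies by a factor: 1.34 × 0.275 × 1.48 = 0.54538.
$2832.27 × 0.54538 = $1544.6634126 ≈ $1544.66.

$1544.66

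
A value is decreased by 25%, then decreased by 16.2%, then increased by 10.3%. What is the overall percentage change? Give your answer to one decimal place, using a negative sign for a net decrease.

The combined multiplier is 0.75 × 0.838 × 1.103 = 0.6932355.
That corresponds to a decrease of 30.7%.

-30.7%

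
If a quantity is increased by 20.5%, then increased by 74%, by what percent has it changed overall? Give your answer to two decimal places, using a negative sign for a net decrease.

The combined multiplier is 1.205 × 1.74 = 2.0967.
That corresponds to an increase of 109.67%.

109.67%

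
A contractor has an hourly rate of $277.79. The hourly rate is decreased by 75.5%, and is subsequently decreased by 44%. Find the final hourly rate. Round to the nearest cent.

$38.11

75.5% decrease: $277.79 × 0.245 = $68.05855.
44% decrease: $68.05855 × 0.56 = $38.112788 ≈ $38.11.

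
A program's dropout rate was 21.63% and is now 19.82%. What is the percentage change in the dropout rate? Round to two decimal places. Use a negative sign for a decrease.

-8.37%

The change is 19.82 − 21.63 = -1.81 percentage points.
Relative to the original 21.63%, that is -1.81 ÷ 21.63 ≈ -8.37%.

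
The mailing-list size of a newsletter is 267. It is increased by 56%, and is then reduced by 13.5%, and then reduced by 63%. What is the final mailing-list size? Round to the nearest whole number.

133

Each change multiplies by a factor: 1.56 × 0.865 × 0.37 = 0.499278.
267 × 0.499278 = 133.307226 ≈ 133.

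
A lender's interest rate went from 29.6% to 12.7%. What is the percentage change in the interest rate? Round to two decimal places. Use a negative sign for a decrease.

-57.09%

The change is 12.7 − 29.6 = -16.9 percentage points.
Relative to the original 29.6%, that is -16.9 ÷ 29.6 ≈ -57.09%.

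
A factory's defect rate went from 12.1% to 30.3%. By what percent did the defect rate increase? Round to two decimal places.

The change is 30.3 − 12.1 = 18.2 percentage points.
Relative to the original 12.1%, that is 18.2 ÷ 12.1 ≈ 150.41%.
So the defect rate rose by 150.41%.

150.41%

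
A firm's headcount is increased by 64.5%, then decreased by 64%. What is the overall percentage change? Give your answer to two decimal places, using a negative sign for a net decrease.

-40.78%

A 64.5% increase multiplies by 1.645.
Then a 64% decrease: 1.645 × 0.36 = 0.5922.
Overall factor 0.5922, i.e. -40.78%.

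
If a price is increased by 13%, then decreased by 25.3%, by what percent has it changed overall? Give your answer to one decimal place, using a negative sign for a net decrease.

The combined multiplier is 1.13 × 0.747 = 0.84411.
That corresponds to a decrease of 15.6%.

-15.6%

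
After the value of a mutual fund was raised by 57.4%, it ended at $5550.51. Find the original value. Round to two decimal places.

$3526.37

The overall multiplier applied was 1.574.
So the original value was $5550.51 ÷ 1.574 ≈ $3526.37.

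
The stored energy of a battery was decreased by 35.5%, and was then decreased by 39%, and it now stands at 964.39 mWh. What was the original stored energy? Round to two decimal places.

The overall multiplier applied was 0.645 × 0.61 = 0.39345.
So the original stored energy was 964.39 ÷ 0.39345 ≈ 2,451.11 mWh.

2,451.11 mWh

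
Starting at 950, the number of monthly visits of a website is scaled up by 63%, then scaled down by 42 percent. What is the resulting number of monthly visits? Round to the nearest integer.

898

Apply the 63% increase: 950 × 1.63 = 1548.5.
After the 42% decrease: 1548.5 × 0.58 = 898.13 ≈ 898.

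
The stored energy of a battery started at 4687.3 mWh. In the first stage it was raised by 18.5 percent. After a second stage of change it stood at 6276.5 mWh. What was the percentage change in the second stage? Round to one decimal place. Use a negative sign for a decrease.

After the first stage: 4687.3 × 1.185 = 5554.4505.
Second-stage multiplier: 6276.5 ÷ 5554.4505 ≈ 1.12999.
That is a change of 13.0%.

13.0%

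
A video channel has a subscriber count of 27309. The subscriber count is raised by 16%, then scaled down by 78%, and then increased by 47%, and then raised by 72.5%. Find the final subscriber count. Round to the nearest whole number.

After the 16% increase: 27309 × 1.16 = 31678.44.
Apply the 78% decrease: 31678.44 × 0.22 = 6969.2568.
Apply the 47% increase: 6969.2568 × 1.47 = 10244.807496.
After the 72.5% increase: 10244.807496 × 1.725 = 17672.2929306 ≈ 17672.

17672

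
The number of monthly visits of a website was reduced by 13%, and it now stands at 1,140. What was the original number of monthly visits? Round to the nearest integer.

The overall multiplier applied was 0.87.
So the original number of monthly visits was 1,140 ÷ 0.87 ≈ 1,310.

1,310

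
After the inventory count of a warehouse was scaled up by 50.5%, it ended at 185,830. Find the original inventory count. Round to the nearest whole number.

The overall multiplier applied was 1.505.
So the original inventory count was 185,830 ÷ 1.505 ≈ 123,475.

123,475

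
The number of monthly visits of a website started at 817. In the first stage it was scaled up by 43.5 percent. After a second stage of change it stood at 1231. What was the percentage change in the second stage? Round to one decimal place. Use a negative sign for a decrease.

5.0%

After the first stage: 817 × 1.435 = 1172.395.
Second-stage multiplier: 1231 ÷ 1172.395 ≈ 1.04999.
That is a change of 5.0%.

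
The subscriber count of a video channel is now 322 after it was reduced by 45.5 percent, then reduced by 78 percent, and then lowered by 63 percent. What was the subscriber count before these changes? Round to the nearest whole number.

Undoing the 63% decrease: 322 ÷ 0.37 ≈ 870.27027.
Undoing the 78% decrease: 870.27027 ÷ 0.22 ≈ 3955.773955.
Undoing the 45.5% decrease: 3955.773955 ÷ 0.545 ≈ 7,258.

7,258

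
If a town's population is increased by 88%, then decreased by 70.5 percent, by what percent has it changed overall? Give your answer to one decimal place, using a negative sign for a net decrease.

-44.5%

The combined multiplier is 1.88 × 0.295 = 0.5546.
That corresponds to a decrease of 44.5%.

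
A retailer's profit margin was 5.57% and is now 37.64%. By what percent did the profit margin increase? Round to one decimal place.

575.8%

The change is 37.64 − 5.57 = 32.07 percentage points.
Relative to the original 5.57%, that is 32.07 ÷ 5.57 ≈ 575.8%.
So the profit margin rose by 575.8%.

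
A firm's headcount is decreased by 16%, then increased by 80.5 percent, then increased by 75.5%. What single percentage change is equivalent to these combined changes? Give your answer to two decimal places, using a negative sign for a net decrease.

166.09%

A 16% decrease multiplies by 0.84.
Then an 80.5% increase: 0.84 × 1.805 = 1.5162.
Then a 75.5% increase: 1.5162 × 1.755 = 2.660931.
Overall factor 2.660931, i.e. 166.09%.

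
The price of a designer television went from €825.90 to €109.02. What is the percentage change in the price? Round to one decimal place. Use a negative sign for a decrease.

-86.8%

Change: €109.02 − €825.90 = -€716.88.
Relative to the original: -€716.88 ÷ €825.90 ≈ -86.8%.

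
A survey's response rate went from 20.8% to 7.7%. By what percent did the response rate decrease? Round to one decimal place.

The change is 7.7 − 20.8 = -13.1 percentage points.
Relative to the original 20.8%, that is -13.1 ÷ 20.8 ≈ -63.0%.
So the response rate fell by 63.0%.

63.0%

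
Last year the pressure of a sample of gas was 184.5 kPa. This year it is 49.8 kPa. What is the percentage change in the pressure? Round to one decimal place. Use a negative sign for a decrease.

-73.0%

Change: 49.8 − 184.5 = -134.7.
Relative to the original: -134.7 ÷ 184.5 ≈ -73.0%.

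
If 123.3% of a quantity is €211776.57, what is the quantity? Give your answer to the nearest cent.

€211776.57 ÷ 1.233 ≈ €171757.15.

€171757.15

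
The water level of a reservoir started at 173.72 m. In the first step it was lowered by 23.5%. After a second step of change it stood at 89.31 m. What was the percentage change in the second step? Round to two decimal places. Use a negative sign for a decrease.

-32.80%

After the first step: 173.72 × 0.765 = 132.8958.
Second-step multiplier: 89.31 ÷ 132.8958 ≈ 0.67203.
That is a change of -32.80%.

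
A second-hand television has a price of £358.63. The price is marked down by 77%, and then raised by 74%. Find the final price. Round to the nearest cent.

After the 77% decrease: £358.63 × 0.23 = £82.4849.
After the 74% increase: £82.4849 × 1.74 = £143.523726 ≈ £143.52.

£143.52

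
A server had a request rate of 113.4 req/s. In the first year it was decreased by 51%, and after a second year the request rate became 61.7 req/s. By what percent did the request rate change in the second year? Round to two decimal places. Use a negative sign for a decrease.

After the first year: 113.4 × 0.49 = 55.566.
Second-year multiplier: 61.7 ÷ 55.566 ≈ 1.110391.
That is a change of 11.04%.

11.04%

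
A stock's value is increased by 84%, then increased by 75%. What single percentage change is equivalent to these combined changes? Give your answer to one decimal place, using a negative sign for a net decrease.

222.0%

An 84% increase multiplies by 1.84.
Then a 75% increase: 1.84 × 1.75 = 3.22.
Overall factor 3.22, i.e. 222.0%.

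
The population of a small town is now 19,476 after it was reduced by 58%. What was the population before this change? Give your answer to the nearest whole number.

The overall multiplier applied was 0.42.
So the original population was 19,476 ÷ 0.42 ≈ 46,371.

46,371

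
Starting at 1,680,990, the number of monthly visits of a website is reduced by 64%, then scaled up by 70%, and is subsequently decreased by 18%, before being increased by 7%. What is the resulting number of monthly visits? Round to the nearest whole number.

902,639

Each change multiplies by a factor: 0.36 × 1.7 × 0.82 × 1.07 = 0.5369688.
1,680,990 × 0.5369688 = 902639.183112 ≈ 902,639.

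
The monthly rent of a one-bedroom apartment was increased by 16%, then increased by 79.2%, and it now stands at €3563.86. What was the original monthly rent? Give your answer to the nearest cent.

Undoing the 79.2% increase: €3563.86 ÷ 1.792 ≈ €1988.761161.
Undoing the 16% increase: €1988.761161 ÷ 1.16 ≈ €1714.45.

€1714.45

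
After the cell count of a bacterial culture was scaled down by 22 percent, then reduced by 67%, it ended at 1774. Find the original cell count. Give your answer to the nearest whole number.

Undoing the 67% decrease: 1774 ÷ 0.33 ≈ 5375.757576.
Undoing the 22% decrease: 5375.757576 ÷ 0.78 ≈ 6892.

6892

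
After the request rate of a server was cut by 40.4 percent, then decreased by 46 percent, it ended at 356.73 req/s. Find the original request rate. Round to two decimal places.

Undoing the 46% decrease: 356.73 ÷ 0.54 ≈ 660.611111.
Undoing the 40.4% decrease: 660.611111 ÷ 0.596 ≈ 1108.41 req/s.

1108.41 req/s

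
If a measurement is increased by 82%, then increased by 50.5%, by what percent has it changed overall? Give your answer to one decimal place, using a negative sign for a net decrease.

An 82% increase multiplies by 1.82.
Then a 50.5% increase: 1.82 × 1.505 = 2.7391.
Overall factor 2.7391, i.e. 173.9%.

173.9%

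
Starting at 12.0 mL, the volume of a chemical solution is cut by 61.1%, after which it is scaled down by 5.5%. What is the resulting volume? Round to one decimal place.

4.4 mL

Apply the 61.1% decrease: 12.0 × 0.389 = 4.668.
5.5% decrease: 4.668 × 0.945 = 4.41126 ≈ 4.4.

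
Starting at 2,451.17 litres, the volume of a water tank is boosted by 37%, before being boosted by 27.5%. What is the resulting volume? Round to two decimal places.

Each change multiplies by a factor: 1.37 × 1.275 = 1.74675.
2,451.17 × 1.74675 = 4281.5811975 ≈ 4,281.58.

4,281.58 litres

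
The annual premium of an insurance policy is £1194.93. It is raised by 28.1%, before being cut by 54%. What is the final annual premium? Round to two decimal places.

After the 28.1% increase: £1194.93 × 1.281 = £1530.70533.
54% decrease: £1530.70533 × 0.46 = £704.1244518 ≈ £704.12.

£704.12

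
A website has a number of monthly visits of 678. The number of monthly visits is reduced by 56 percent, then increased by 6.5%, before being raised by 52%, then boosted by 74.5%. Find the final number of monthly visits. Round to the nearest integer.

843

56% decrease: 678 × 0.44 = 298.32.
6.5% increase: 298.32 × 1.065 = 317.7108.
Apply the 52% increase: 317.7108 × 1.52 = 482.920416.
74.5% increase: 482.920416 × 1.745 = 842.69612592 ≈ 843.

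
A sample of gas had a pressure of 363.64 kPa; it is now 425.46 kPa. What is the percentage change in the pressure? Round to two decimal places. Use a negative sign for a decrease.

17.00%

Change: 425.46 − 363.64 = 61.82.
Relative to the original: 61.82 ÷ 363.64 ≈ 17.00%.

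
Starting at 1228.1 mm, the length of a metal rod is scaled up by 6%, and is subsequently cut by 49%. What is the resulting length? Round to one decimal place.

663.9 mm

After the 6% increase: 1228.1 × 1.06 = 1301.786.
Apply the 49% decrease: 1301.786 × 0.51 = 663.91086 ≈ 663.9.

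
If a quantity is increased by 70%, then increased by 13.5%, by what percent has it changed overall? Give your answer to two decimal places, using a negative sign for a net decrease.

92.95%

A 70% increase multiplies by 1.7.
Then a 13.5% increase: 1.7 × 1.135 = 1.9295.
Overall factor 1.9295, i.e. 92.95%.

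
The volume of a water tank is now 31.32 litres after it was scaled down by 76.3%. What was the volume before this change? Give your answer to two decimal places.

The overall multiplier applied was 0.237.
So the original volume was 31.32 ÷ 0.237 ≈ 132.15 litres.

132.15 litres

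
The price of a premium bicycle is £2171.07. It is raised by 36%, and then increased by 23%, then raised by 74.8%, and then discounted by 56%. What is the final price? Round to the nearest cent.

£2793.26

Each change multiplies by a factor: 1.36 × 1.23 × 1.748 × 0.44 = 1.286583936.
£2171.07 × 1.286583936 = £2793.26378593152 ≈ £2793.26.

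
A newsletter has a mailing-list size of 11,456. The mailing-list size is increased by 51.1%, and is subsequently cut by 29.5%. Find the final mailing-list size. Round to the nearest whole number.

12,204

Each change multiplies by a factor: 1.511 × 0.705 = 1.065255.
11,456 × 1.065255 = 12203.56128 ≈ 12,204.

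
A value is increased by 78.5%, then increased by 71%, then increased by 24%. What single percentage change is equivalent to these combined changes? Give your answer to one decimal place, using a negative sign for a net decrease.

A 78.5% increase multiplies by 1.785.
Then a 71% increase: 1.785 × 1.71 = 3.05235.
Then a 24% increase: 3.05235 × 1.24 = 3.784914.
Overall factor 3.784914, i.e. 278.5%.

278.5%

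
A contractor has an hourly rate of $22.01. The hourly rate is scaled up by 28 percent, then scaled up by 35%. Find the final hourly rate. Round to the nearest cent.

$38.03

28% increase: $22.01 × 1.28 = $28.1728.
35% increase: $28.1728 × 1.35 = $38.03328 ≈ $38.03.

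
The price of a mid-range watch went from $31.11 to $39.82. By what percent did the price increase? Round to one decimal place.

Change: $39.82 − $31.11 = $8.71.
Relative to the original: $8.71 ÷ $31.11 ≈ 28.0%.
So the price increased by 28.0%.

28.0%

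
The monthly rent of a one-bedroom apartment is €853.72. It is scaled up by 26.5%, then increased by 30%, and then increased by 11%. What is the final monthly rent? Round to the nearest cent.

€1558.38

Apply the 26.5% increase: €853.72 × 1.265 = €1079.9558.
Apply the 30% increase: €1079.9558 × 1.3 = €1403.94254.
After the 11% increase: €1403.94254 × 1.11 = €1558.3762194 ≈ €1558.38.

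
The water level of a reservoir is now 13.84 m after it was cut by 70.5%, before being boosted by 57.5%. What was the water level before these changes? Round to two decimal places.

Undoing the 57.5% increase: 13.84 ÷ 1.575 ≈ 8.787302.
Undoing the 70.5% decrease: 8.787302 ÷ 0.295 ≈ 29.79 m.

29.79 m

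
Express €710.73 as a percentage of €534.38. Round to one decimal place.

€710.73 ÷ €534.38 ≈ 133.0%.

133.0%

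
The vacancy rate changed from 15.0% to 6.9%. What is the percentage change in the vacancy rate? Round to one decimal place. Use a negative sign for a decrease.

-54.0%

The change is 6.9 − 15.0 = -8.1 percentage points.
Relative to the original 15.0%, that is -8.1 ÷ 15.0 = -54.0%.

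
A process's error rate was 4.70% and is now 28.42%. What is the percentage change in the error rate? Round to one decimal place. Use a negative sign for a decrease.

The change is 28.42 − 4.70 = 23.72 percentage points.
Relative to the original 4.70%, that is 23.72 ÷ 4.70 ≈ 504.7%.

504.7%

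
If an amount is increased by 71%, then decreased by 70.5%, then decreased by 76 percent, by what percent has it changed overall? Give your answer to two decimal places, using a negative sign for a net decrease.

The combined multiplier is 1.71 × 0.295 × 0.24 = 0.121068.
That corresponds to a decrease of 87.89%.

-87.89%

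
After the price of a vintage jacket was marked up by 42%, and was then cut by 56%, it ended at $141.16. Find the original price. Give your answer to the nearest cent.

$225.93

The overall multiplier applied was 1.42 × 0.44 = 0.6248.
So the original price was $141.16 ÷ 0.6248 ≈ $225.93.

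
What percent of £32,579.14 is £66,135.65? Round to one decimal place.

203.0%

£66,135.65 ÷ £32,579.14 ≈ 203.0%.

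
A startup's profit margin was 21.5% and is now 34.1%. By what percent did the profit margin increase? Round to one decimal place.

The change is 34.1 − 21.5 = 12.6 percentage points.
Relative to the original 21.5%, that is 12.6 ÷ 21.5 ≈ 58.6%.
So the profit margin rose by 58.6%.

58.6%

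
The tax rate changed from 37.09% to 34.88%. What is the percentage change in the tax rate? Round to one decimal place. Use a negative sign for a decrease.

The change is 34.88 − 37.09 = -2.21 percentage points.
Relative to the original 37.09%, that is -2.21 ÷ 37.09 ≈ -6.0%.

-6.0%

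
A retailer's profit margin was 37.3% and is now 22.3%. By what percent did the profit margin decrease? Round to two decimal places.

40.21%

The change is 22.3 − 37.3 = -15.0 percentage points.
Relative to the original 37.3%, that is -15.0 ÷ 37.3 ≈ -40.21%.
So the profit margin fell by 40.21%.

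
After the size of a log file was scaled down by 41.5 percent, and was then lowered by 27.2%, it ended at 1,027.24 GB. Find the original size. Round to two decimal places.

2,412.04 GB

The overall multiplier applied was 0.585 × 0.728 = 0.42588.
So the original size was 1,027.24 ÷ 0.42588 ≈ 2,412.04 GB.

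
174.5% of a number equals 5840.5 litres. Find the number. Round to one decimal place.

3347.0 litres

5840.5 litres ÷ 1.745 ≈ 3347.0 litres.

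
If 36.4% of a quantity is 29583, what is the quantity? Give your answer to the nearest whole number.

29583 ÷ 0.364 ≈ 81272.

81272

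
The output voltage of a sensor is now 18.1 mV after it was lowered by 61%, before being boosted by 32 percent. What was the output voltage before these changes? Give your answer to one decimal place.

35.2 mV

Undoing the 32% increase: 18.1 ÷ 1.32 ≈ 13.712121.
Undoing the 61% decrease: 13.712121 ÷ 0.39 ≈ 35.2 mV.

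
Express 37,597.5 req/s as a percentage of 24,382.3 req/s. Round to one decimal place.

37,597.5 req/s ÷ 24,382.3 req/s ≈ 154.2%.

154.2%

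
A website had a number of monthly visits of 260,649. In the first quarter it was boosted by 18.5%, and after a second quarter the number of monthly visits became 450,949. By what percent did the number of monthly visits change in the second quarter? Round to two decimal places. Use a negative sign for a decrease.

After the first quarter: 260,649 × 1.185 = 308869.065.
Second-quarter multiplier: 450,949 ÷ 308869.065 ≈ 1.460001.
That is a change of 46.00%.

46.00%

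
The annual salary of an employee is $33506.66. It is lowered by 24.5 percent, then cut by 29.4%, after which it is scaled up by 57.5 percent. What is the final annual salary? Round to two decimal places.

Each change multiplies by a factor: 0.755 × 0.706 × 1.575 = 0.83952225.
$33506.66 × 0.83952225 = $28129.586593185 ≈ $28129.59.

$28129.59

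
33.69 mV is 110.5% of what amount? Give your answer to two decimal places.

30.49 mV

33.69 mV ÷ 1.105 ≈ 30.49 mV.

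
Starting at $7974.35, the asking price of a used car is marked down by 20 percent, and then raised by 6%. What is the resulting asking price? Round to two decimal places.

20% decrease: $7974.35 × 0.8 = $6379.48.
6% increase: $6379.48 × 1.06 = $6762.2488 ≈ $6762.25.

$6762.25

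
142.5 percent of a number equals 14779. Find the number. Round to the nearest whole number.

10371

14779 ÷ 1.425 ≈ 10371.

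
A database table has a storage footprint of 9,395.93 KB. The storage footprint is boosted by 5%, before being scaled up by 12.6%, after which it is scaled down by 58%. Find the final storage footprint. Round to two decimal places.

4,665.70 KB

Apply the 5% increase: 9,395.93 × 1.05 = 9865.7265.
After the 12.6% increase: 9865.7265 × 1.126 = 11108.808039.
After the 58% decrease: 11108.808039 × 0.42 = 4665.69937638 ≈ 4,665.70.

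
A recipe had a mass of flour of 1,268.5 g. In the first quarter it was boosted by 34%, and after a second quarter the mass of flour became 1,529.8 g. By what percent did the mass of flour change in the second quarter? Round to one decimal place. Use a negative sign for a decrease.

-10.0%

After the first quarter: 1,268.5 × 1.34 = 1699.79.
Second-quarter multiplier: 1,529.8 ÷ 1699.79 ≈ 0.89999.
That is a change of -10.0%.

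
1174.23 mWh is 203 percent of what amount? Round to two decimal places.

1174.23 mWh ÷ 2.03 ≈ 578.44 mWh.

578.44 mWh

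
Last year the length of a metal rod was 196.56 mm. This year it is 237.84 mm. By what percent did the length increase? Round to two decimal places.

Change: 237.84 − 196.56 = 41.28.
Relative to the original: 41.28 ÷ 196.56 ≈ 21.00%.
So the length increased by 21.00%.

21.00%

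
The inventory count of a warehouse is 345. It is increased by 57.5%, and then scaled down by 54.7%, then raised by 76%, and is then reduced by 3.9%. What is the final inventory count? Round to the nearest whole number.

416

57.5% increase: 345 × 1.575 = 543.375.
Apply the 54.7% decrease: 543.375 × 0.453 = 246.148875.
Apply the 76% increase: 246.148875 × 1.76 = 433.22202.
Apply the 3.9% decrease: 433.22202 × 0.961 = 416.32636122 ≈ 416.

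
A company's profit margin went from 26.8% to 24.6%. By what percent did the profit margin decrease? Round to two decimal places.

The change is 24.6 − 26.8 = -2.2 percentage points.
Relative to the original 26.8%, that is -2.2 ÷ 26.8 ≈ -8.21%.
So the profit margin fell by 8.21%.

8.21%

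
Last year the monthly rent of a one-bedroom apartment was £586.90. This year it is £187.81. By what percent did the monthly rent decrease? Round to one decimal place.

68.0%

Change: £187.81 − £586.90 = -£399.09.
Relative to the original: -£399.09 ÷ £586.90 ≈ -68.0%.
So the monthly rent decreased by 68.0%.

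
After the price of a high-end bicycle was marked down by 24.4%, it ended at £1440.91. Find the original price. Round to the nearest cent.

The overall multiplier applied was 0.756.
So the original price was £1440.91 ÷ 0.756 ≈ £1905.97.

£1905.97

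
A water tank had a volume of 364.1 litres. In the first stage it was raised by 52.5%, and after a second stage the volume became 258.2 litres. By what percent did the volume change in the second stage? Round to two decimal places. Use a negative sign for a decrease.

After the first stage: 364.1 × 1.525 = 555.2525.
Second-stage multiplier: 258.2 ÷ 555.2525 ≈ 0.465014.
That is a change of -53.50%.

-53.50%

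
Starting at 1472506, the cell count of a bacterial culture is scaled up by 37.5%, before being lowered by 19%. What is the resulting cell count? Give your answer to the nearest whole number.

1640004

Each change multiplies by a factor: 1.375 × 0.81 = 1.11375.
1472506 × 1.11375 = 1640003.5575 ≈ 1640004.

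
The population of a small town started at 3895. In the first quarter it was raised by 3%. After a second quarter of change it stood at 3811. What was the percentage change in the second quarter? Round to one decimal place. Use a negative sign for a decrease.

After the first quarter: 3895 × 1.03 = 4011.85.
Second-quarter multiplier: 3811 ÷ 4011.85 ≈ 0.94994.
That is a change of -5.0%.

-5.0%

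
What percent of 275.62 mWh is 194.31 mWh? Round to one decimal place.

70.5%

194.31 mWh ÷ 275.62 mWh ≈ 70.5%.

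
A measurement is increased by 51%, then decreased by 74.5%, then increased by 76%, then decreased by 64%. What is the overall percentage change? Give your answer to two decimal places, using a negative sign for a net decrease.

-75.60%

A 51% increase multiplies by 1.51.
Then a 74.5% decrease: 1.51 × 0.255 = 0.38505.
Then a 76% increase: 0.38505 × 1.76 = 0.677688.
Then a 64% decrease: 0.677688 × 0.36 = 0.24396768.
Overall factor 0.24396768, i.e. -75.60%.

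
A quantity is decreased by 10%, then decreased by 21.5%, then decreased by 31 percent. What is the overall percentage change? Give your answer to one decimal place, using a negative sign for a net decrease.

-51.3%

A 10% decrease multiplies by 0.9.
Then a 21.5% decrease: 0.9 × 0.785 = 0.7065.
Then a 31% decrease: 0.7065 × 0.69 = 0.487485.
Overall factor 0.487485, i.e. -51.3%.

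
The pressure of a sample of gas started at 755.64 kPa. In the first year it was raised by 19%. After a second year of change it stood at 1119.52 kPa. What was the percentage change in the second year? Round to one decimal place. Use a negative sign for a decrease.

After the first year: 755.64 × 1.19 = 899.2116.
Second-year multiplier: 1119.52 ÷ 899.2116 ≈ 1.245.
That is a change of 24.5%.

24.5%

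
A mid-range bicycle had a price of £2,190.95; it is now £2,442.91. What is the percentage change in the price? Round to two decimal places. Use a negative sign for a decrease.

11.50%

Change: £2,442.91 − £2,190.95 = £251.96.
Relative to the original: £251.96 ÷ £2,190.95 ≈ 11.50%.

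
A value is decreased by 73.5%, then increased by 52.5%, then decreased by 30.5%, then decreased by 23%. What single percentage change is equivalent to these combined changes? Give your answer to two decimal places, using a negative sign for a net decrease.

The combined multiplier is 0.265 × 1.525 × 0.695 × 0.77 = 0.21626749375.
That corresponds to a decrease of 78.37%.

-78.37%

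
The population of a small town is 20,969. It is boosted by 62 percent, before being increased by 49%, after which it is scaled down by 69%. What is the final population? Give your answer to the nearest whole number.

15,691

Each change multiplies by a factor: 1.62 × 1.49 × 0.31 = 0.748278.
20,969 × 0.748278 = 15690.641382 ≈ 15,691.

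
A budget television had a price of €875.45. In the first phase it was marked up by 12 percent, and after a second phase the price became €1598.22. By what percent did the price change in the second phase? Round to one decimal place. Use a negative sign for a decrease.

63.0%

After the first phase: €875.45 × 1.12 = €980.504.
Second-phase multiplier: €1598.22 ÷ €980.504 ≈ 1.63.
That is a change of 63.0%.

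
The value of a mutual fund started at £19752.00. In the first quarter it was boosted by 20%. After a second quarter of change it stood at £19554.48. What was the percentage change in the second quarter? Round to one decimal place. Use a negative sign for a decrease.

After the first quarter: £19752.00 × 1.2 = £23702.4.
Second-quarter multiplier: £19554.48 ÷ £23702.4 ≈ 0.825.
That is a change of -17.5%.

-17.5%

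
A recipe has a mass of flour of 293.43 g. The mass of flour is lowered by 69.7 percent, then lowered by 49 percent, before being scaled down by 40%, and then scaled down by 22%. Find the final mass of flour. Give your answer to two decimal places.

Each change multiplies by a factor: 0.303 × 0.51 × 0.6 × 0.78 = 0.07232004.
293.43 × 0.07232004 = 21.2208693372 ≈ 21.22.

21.22 g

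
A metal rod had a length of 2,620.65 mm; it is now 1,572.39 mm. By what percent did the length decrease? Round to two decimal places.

40.00%

Change: 1,572.39 − 2,620.65 = -1,048.26.
Relative to the original: -1,048.26 ÷ 2,620.65 = -40.00%.
So the length decreased by 40.00%.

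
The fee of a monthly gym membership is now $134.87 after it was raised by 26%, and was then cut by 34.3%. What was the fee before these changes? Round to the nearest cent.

$162.92

The overall multiplier applied was 1.26 × 0.657 = 0.82782.
So the original fee was $134.87 ÷ 0.82782 ≈ $162.92.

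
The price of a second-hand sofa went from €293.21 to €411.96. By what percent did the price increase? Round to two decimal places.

40.50%

Change: €411.96 − €293.21 = €118.75.
Relative to the original: €118.75 ÷ €293.21 ≈ 40.50%.
So the price increased by 40.50%.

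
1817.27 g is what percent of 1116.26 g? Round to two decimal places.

1817.27 g ÷ 1116.26 g ≈ 162.80%.

162.80%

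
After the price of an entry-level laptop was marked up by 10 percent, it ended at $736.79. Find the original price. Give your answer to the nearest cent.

The overall multiplier applied was 1.1.
So the original price was $736.79 ÷ 1.1 ≈ $669.81.

$669.81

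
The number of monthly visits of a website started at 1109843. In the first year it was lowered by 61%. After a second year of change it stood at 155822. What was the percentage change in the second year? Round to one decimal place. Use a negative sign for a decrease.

-64.0%

After the first year: 1109843 × 0.39 = 432838.77.
Second-year multiplier: 155822 ÷ 432838.77 ≈ 0.36.
That is a change of -64.0%.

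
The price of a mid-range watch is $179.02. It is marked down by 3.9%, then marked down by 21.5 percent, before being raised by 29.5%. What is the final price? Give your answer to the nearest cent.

$174.89

Apply the 3.9% decrease: $179.02 × 0.961 = $172.03822.
After the 21.5% decrease: $172.03822 × 0.785 = $135.0500027.
Apply the 29.5% increase: $135.0500027 × 1.295 = $174.8897534965 ≈ $174.89.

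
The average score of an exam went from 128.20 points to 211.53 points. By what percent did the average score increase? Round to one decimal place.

Change: 211.53 − 128.20 = 83.33.
Relative to the original: 83.33 ÷ 128.20 = 65.0%.
So the average score increased by 65.0%.

65.0%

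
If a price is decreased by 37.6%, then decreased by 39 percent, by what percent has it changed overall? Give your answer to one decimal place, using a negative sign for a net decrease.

-61.9%

A 37.6% decrease multiplies by 0.624.
Then a 39% decrease: 0.624 × 0.61 = 0.38064.
Overall factor 0.38064, i.e. -61.9%.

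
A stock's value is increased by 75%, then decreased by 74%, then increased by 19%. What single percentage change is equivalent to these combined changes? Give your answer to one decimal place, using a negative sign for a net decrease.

The combined multiplier is 1.75 × 0.26 × 1.19 = 0.54145.
That corresponds to a decrease of 45.9%.

-45.9%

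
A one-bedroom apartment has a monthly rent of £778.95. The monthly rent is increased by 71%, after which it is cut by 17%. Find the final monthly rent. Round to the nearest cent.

£1105.56

Each change multiplies by a factor: 1.71 × 0.83 = 1.4193.
£778.95 × 1.4193 = £1105.563735 ≈ £1105.56.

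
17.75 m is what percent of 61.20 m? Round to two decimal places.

29.00%

17.75 m ÷ 61.20 m ≈ 29.00%.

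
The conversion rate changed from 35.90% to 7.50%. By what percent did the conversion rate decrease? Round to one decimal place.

79.1%

The change is 7.50 − 35.90 = -28.40 percentage points.
Relative to the original 35.90%, that is -28.40 ÷ 35.90 ≈ -79.1%.
So the conversion rate fell by 79.1%.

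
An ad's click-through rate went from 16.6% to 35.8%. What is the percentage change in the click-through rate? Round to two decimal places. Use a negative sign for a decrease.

115.66%

The change is 35.8 − 16.6 = 19.2 percentage points.
Relative to the original 16.6%, that is 19.2 ÷ 16.6 ≈ 115.66%.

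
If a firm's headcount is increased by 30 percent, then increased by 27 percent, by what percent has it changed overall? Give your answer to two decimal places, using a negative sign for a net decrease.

65.10%

A 30% increase multiplies by 1.3.
Then a 27% increase: 1.3 × 1.27 = 1.651.
Overall factor 1.651, i.e. 65.10%.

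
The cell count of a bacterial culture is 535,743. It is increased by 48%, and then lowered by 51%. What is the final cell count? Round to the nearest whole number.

388,521

Apply the 48% increase: 535,743 × 1.48 = 792899.64.
After the 51% decrease: 792899.64 × 0.49 = 388520.8236 ≈ 388,521.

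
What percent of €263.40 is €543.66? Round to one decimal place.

206.4%

€543.66 ÷ €263.40 ≈ 206.4%.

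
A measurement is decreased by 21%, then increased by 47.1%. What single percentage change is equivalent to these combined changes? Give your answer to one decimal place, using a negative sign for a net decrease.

16.2%

The combined multiplier is 0.79 × 1.471 = 1.16209.
That corresponds to an increase of 16.2%.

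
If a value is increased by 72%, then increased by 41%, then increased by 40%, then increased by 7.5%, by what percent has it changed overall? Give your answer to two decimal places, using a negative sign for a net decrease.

264.99%

The combined multiplier is 1.72 × 1.41 × 1.4 × 1.075 = 3.649926.
That corresponds to an increase of 264.99%.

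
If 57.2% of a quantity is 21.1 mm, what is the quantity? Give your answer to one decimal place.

36.9 mm

21.1 mm ÷ 0.572 ≈ 36.9 mm.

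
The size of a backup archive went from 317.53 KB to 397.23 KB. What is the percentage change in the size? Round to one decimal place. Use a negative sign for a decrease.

Change: 397.23 − 317.53 = 79.70.
Relative to the original: 79.70 ÷ 317.53 ≈ 25.1%.

25.1%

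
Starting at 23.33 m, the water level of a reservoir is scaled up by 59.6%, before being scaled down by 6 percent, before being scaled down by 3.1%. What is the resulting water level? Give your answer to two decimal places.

After the 59.6% increase: 23.33 × 1.596 = 37.23468.
After the 6% decrease: 37.23468 × 0.94 = 35.0005992.
3.1% decrease: 35.0005992 × 0.969 = 33.9155806248 ≈ 33.92.

33.92 m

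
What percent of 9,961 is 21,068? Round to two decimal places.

211.50%

21,068 ÷ 9,961 ≈ 211.50%.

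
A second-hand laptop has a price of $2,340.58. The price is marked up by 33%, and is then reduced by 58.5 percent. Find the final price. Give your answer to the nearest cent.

$1,291.88

Apply the 33% increase: $2,340.58 × 1.33 = $3112.9714.
After the 58.5% decrease: $3112.9714 × 0.415 = $1291.883131 ≈ $1,291.88.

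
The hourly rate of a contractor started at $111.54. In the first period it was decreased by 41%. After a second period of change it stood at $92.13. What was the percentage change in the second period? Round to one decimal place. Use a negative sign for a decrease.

After the first period: $111.54 × 0.59 = $65.8086.
Second-period multiplier: $92.13 ÷ $65.8086 ≈ 1.39997.
That is a change of 40.0%.

40.0%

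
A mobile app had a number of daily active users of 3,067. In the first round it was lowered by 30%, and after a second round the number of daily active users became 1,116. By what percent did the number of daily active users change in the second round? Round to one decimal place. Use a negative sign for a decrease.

-48.0%

After the first round: 3,067 × 0.7 = 2146.9.
Second-round multiplier: 1,116 ÷ 2146.9 ≈ 0.51982.
That is a change of -48.0%.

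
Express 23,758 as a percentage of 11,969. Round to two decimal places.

198.50%

23,758 ÷ 11,969 ≈ 198.50%.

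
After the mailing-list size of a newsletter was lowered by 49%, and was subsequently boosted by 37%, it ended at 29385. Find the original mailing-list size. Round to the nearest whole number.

Undoing the 37% increase: 29385 ÷ 1.37 ≈ 21448.905109.
Undoing the 49% decrease: 21448.905109 ÷ 0.51 ≈ 42057.

42057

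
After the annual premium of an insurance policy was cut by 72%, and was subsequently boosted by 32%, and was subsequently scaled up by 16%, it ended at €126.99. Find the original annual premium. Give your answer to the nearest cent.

Undoing the 16% increase: €126.99 ÷ 1.16 ≈ €109.474138.
Undoing the 32% increase: €109.474138 ÷ 1.32 ≈ €82.934953.
Undoing the 72% decrease: €82.934953 ÷ 0.28 ≈ €296.20.

€296.20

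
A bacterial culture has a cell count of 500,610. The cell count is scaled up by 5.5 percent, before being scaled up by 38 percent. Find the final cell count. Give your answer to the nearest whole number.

728,838

After the 5.5% increase: 500,610 × 1.055 = 528143.55.
Apply the 38% increase: 528143.55 × 1.38 = 728838.099 ≈ 728,838.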